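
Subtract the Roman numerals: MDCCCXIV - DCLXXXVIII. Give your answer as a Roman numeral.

MDCCCXIV = 1814
DCLXXXVIII = 688
1814 - 688 = 1126

MCXXVI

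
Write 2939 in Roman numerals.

Convert 2939 to Roman numerals:
  2939 contains 2×1000 (MM)
  939 contains 1×900 (CM)
  39 contains 3×10 (XXX)
  9 contains 1×9 (IX)

MMCMXXXIX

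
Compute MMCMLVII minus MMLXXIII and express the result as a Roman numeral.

MMCMLVII = 2957
MMLXXIII = 2073
2957 - 2073 = 884

DCCCLXXXIV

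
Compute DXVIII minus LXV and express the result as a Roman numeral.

DXVIII = 518
LXV = 65
518 - 65 = 453

CDLIII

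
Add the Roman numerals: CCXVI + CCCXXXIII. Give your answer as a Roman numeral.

CCXVI = 216
CCCXXXIII = 333
216 + 333 = 549

DXLIX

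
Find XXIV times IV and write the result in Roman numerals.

XXIV = 24
IV = 4
24 × 4 = 96

XCVI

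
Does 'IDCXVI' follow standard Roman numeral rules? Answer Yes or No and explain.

'IDCXVI': Invalid subtractive combination: ID

No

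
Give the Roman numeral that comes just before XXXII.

XXXII = 32; previous is 31

XXXI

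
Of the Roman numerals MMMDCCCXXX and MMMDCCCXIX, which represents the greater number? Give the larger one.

MMMDCCCXXX = 3830
MMMDCCCXIX = 3819
3830 is larger

MMMDCCCXXX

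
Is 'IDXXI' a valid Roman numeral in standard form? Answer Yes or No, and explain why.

'IDXXI': Invalid subtractive combination: ID

No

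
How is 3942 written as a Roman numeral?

Convert 3942 to Roman numerals:
  3942 contains 3×1000 (MMM)
  942 contains 1×900 (CM)
  42 contains 1×40 (XL)
  2 contains 2×1 (II)

MMMCMXLII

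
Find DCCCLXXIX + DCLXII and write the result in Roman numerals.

DCCCLXXIX = 879
DCLXII = 662
879 + 662 = 1541

MDXLI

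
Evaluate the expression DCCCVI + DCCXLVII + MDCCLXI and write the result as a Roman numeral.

DCCCVI = 806, DCCXLVII = 747, MDCCLXI = 1761
806 + 747 = 1553
1553 + 1761 = 3314

MMMCCCXIV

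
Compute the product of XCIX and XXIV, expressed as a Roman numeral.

XCIX = 99
XXIV = 24
99 × 24 = 2376

MMCCCLXXVI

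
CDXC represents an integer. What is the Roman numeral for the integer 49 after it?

CDXC = 490
490 + 49 = 539

DXXXIX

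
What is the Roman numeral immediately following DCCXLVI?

DCCXLVI = 746, so the next integer is 746 + 1 = 747

DCCXLVII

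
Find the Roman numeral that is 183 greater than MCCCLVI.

MCCCLVI = 1356
1356 + 183 = 1539

MDXXXIX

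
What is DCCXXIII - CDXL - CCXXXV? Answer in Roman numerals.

DCCXXIII = 723, CDXL = 440, CCXXXV = 235
723 - 440 = 283
283 - 235 = 48

XLVIII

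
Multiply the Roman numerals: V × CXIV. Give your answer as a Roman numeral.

V = 5
CXIV = 114
5 × 114 = 570

DLXX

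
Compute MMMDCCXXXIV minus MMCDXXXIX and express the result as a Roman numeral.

MMMDCCXXXIV = 3734
MMCDXXXIX = 2439
3734 - 2439 = 1295

MCCXCV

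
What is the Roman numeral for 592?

Convert 592 to Roman numerals:
  592 contains 1×500 (D)
  92 contains 1×90 (XC)
  2 contains 2×1 (II)

DXCII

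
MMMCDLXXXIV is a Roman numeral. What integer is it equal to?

MMMCDLXXXIV: M=1000, M=1000, M=1000, CD=400, L=50, X=10, X=10, X=10, IV=4
1000 + 1000 + 1000 + 400 + 50 + 10 + 10 + 10 + 4 = 3484

3484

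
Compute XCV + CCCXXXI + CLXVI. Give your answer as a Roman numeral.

XCV = 95, CCCXXXI = 331, CLXVI = 166
95 + 331 = 426
426 + 166 = 592

DXCII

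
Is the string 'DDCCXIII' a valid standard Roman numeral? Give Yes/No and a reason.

'DDCCXIII': D should not appear more than once

No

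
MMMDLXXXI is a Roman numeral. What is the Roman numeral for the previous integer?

MMMDLXXXI = 3581, so the previous integer is 3581 - 1 = 3580

MMMDLXXX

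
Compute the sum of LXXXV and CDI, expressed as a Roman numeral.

LXXXV = 85
CDI = 401
85 + 401 = 486

CDLXXXVI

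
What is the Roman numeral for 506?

Convert 506 to Roman numerals:
  506 contains 1×500 (D)
  6 contains 1×5 (V)
  1 contains 1×1 (I)

DVI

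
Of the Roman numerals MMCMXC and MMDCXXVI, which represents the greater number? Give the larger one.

MMCMXC = 2990
MMDCXXVI = 2626
2990 is larger

MMCMXC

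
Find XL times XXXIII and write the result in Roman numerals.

XL = 40
XXXIII = 33
40 × 33 = 1320

MCCCXX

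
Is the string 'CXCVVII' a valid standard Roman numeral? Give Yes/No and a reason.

'CXCVVII': V should not appear more than once

No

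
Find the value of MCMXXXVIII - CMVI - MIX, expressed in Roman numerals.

MCMXXXVIII = 1938, CMVI = 906, MIX = 1009
1938 - 906 = 1032
1032 - 1009 = 23

XXIII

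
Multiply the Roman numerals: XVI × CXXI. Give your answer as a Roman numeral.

XVI = 16
CXXI = 121
16 × 121 = 1936

MCMXXXVI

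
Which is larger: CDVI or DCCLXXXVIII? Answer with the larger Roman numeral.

CDVI = 406
DCCLXXXVIII = 788
788 is larger

DCCLXXXVIII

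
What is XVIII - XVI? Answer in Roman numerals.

XVIII = 18
XVI = 16
18 - 16 = 2

II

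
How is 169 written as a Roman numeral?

Convert 169 to Roman numerals:
  169 contains 1×100 (C)
  69 contains 1×50 (L)
  19 contains 1×10 (X)
  9 contains 1×9 (IX)

CLXIX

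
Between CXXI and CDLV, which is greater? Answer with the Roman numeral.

CXXI = 121
CDLV = 455
455 is larger

CDLV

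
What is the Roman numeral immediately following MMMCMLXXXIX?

MMMCMLXXXIX = 3989; next is 3990

MMMCMXC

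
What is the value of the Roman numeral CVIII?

CVIII: C=100, V=5, I=1, I=1, I=1
100 + 5 + 1 + 1 + 1 = 108

108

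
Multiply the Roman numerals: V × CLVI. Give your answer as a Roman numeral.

V = 5
CLVI = 156
5 × 156 = 780

DCCLXXX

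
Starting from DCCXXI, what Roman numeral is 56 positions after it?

DCCXXI = 721
721 + 56 = 777

DCCLXXVII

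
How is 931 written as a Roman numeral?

Convert 931 to Roman numerals:
  931 contains 1×900 (CM)
  31 contains 3×10 (XXX)
  1 contains 1×1 (I)

CMXXXI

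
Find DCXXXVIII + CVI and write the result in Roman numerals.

DCXXXVIII = 638
CVI = 106
638 + 106 = 744

DCCXLIV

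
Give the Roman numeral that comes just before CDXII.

CDXII = 412; previous is 411

CDXI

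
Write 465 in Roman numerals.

Convert 465 to Roman numerals:
  465 contains 1×400 (CD)
  65 contains 1×50 (L)
  15 contains 1×10 (X)
  5 contains 1×5 (V)

CDLXV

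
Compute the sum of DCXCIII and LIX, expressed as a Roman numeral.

DCXCIII = 693
LIX = 59
693 + 59 = 752

DCCLII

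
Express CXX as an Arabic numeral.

CXX: C=100, X=10, X=10
100 + 10 + 10 = 120

120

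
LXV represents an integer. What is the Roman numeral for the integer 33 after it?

LXV = 65
65 + 33 = 98

XCVIII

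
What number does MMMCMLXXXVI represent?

MMMCMLXXXVI: M=1000, M=1000, M=1000, CM=900, L=50, X=10, X=10, X=10, V=5, I=1
1000 + 1000 + 1000 + 900 + 50 + 10 + 10 + 10 + 5 + 1 = 3986

3986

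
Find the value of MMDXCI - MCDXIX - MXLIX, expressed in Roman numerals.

MMDXCI = 2591, MCDXIX = 1419, MXLIX = 1049
2591 - 1419 = 1172
1172 - 1049 = 123

CXXIII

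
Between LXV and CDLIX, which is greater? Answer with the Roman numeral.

LXV = 65
CDLIX = 459
459 is larger

CDLIX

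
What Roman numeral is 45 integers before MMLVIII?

MMLVIII = 2058
2058 - 45 = 2013

MMXIII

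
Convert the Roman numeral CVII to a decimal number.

CVII: C=100, V=5, I=1, I=1
100 + 5 + 1 + 1 = 107

107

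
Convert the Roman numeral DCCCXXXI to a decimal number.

DCCCXXXI: D=500, C=100, C=100, C=100, X=10, X=10, X=10, I=1
500 + 100 + 100 + 100 + 10 + 10 + 10 + 1 = 831

831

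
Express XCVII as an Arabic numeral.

XCVII: XC=90, V=5, I=1, I=1
90 + 5 + 1 + 1 = 97

97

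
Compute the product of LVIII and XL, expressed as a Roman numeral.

LVIII = 58
XL = 40
58 × 40 = 2320

MMCCCXX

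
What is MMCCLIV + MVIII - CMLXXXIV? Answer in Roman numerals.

MMCCLIV = 2254, MVIII = 1008, CMLXXXIV = 984
2254 + 1008 = 3262
3262 - 984 = 2278

MMCCLXXVIII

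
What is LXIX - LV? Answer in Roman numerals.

LXIX = 69
LV = 55
69 - 55 = 14

XIV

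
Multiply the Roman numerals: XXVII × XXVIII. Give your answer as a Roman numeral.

XXVII = 27
XXVIII = 28
27 × 28 = 756

DCCLVI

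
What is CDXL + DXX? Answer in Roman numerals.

CDXL = 440
DXX = 520
440 + 520 = 960

CMLX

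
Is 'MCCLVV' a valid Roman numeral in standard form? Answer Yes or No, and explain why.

'MCCLVV': V should not appear more than once

No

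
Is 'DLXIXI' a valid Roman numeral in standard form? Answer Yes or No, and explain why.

'DLXIXI': I cannot come right after the subtractive pair IX: once I is subtracted in IX, the next symbol must be smaller than I

No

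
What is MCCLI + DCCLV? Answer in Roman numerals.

MCCLI = 1251
DCCLV = 755
1251 + 755 = 2006

MMVI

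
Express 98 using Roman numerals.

Convert 98 to Roman numerals:
  98 contains 1×90 (XC)
  8 contains 1×5 (V)
  3 contains 3×1 (III)

XCVIII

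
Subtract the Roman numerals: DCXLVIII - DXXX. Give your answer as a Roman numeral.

DCXLVIII = 648
DXXX = 530
648 - 530 = 118

CXVIII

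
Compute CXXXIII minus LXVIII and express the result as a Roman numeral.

CXXXIII = 133
LXVIII = 68
133 - 68 = 65

LXV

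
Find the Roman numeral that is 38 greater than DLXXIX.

DLXXIX = 579
579 + 38 = 617

DCXVII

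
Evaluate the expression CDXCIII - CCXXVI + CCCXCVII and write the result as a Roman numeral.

CDXCIII = 493, CCXXVI = 226, CCCXCVII = 397
493 - 226 = 267
267 + 397 = 664

DCLXIV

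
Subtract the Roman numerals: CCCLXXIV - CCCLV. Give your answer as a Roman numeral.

CCCLXXIV = 374
CCCLV = 355
374 - 355 = 19

XIX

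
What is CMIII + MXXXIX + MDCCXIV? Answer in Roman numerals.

CMIII = 903, MXXXIX = 1039, MDCCXIV = 1714
903 + 1039 = 1942
1942 + 1714 = 3656

MMMDCLVI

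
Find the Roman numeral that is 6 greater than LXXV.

LXXV = 75
75 + 6 = 81

LXXXI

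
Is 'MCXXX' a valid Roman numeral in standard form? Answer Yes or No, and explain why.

'MCXXX': Check the rules: uses only the symbols I, V, X, L, C, D, M; no symbol is repeated more than three times in a row; V, L and D each appear at most once; no smaller symbol precedes a larger one (values never increase from left to right). Value: M (1000) + C (100) + X (10) + X (10) + X (10) = 1130. So it is a valid standard Roman numeral.

Yes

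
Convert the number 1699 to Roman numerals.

Convert 1699 to Roman numerals:
  1699 contains 1×1000 (M)
  699 contains 1×500 (D)
  199 contains 1×100 (C)
  99 contains 1×90 (XC)
  9 contains 1×9 (IX)

MDCXCIX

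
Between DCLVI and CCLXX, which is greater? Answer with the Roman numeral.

DCLVI = 656
CCLXX = 270
656 is larger

DCLVI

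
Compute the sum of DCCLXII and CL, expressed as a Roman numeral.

DCCLXII = 762
CL = 150
762 + 150 = 912

CMXII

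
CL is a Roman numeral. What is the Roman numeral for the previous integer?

CL = 150, so the previous integer is 150 - 1 = 149

CXLIX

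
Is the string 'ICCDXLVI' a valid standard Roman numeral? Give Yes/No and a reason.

'ICCDXLVI': Invalid subtractive combination: IC

No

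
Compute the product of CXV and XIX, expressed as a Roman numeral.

CXV = 115
XIX = 19
115 × 19 = 2185

MMCLXXXV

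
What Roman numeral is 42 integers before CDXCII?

CDXCII = 492
492 - 42 = 450

CDL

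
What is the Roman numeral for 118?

Convert 118 to Roman numerals:
  118 contains 1×100 (C)
  18 contains 1×10 (X)
  8 contains 1×5 (V)
  3 contains 3×1 (III)

CXVIII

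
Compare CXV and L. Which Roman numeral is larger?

CXV = 115
L = 50
115 is larger

CXV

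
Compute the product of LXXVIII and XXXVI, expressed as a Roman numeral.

LXXVIII = 78
XXXVI = 36
78 × 36 = 2808

MMDCCCVIII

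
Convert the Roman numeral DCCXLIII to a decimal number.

DCCXLIII: D=500, C=100, C=100, XL=40, I=1, I=1, I=1
500 + 100 + 100 + 40 + 1 + 1 + 1 = 743

743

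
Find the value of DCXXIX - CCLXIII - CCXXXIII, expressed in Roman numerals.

DCXXIX = 629, CCLXIII = 263, CCXXXIII = 233
629 - 263 = 366
366 - 233 = 133

CXXXIII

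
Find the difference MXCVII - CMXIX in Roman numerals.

MXCVII = 1097
CMXIX = 919
1097 - 919 = 178

CLXXVIII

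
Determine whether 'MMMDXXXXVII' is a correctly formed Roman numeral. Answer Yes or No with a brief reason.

'MMMDXXXXVII': More than 3 consecutive X's

No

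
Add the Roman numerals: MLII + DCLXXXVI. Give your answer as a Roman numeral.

MLII = 1052
DCLXXXVI = 686
1052 + 686 = 1738

MDCCXXXVIII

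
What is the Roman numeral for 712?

Convert 712 to Roman numerals:
  712 contains 1×500 (D)
  212 contains 2×100 (CC)
  12 contains 1×10 (X)
  2 contains 2×1 (II)

DCCXII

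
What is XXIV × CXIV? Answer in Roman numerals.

XXIV = 24
CXIV = 114
24 × 114 = 2736

MMDCCXXXVI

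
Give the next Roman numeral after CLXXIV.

CLXXIV = 174; next is 175

CLXXV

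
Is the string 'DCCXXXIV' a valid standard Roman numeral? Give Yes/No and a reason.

'DCCXXXIV': Check the rules: uses only the symbols I, V, X, L, C, D, M; no symbol is repeated more than three times in a row; V, L and D each appear at most once; the only place a smaller symbol precedes a larger one is the allowed subtractive pair IV, the symbol right after such a pair (if any) is smaller than the pair's first symbol, and otherwise the values never increase from left to right. Value: D (500) + C (100) + C (100) + X (10) + X (10) + X (10) + IV (4) = 734. So it is a valid standard Roman numeral.

Yes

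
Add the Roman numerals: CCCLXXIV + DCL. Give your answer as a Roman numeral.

CCCLXXIV = 374
DCL = 650
374 + 650 = 1024

MXXIV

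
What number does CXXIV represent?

CXXIV: C=100, X=10, X=10, IV=4
100 + 10 + 10 + 4 = 124

124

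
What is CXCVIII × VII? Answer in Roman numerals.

CXCVIII = 198
VII = 7
198 × 7 = 1386

MCCCLXXXVI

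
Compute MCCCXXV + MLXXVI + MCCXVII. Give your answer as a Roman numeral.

MCCCXXV = 1325, MLXXVI = 1076, MCCXVII = 1217
1325 + 1076 = 2401
2401 + 1217 = 3618

MMMDCXVIII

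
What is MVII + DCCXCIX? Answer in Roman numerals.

MVII = 1007
DCCXCIX = 799
1007 + 799 = 1806

MDCCCVI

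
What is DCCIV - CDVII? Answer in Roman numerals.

DCCIV = 704
CDVII = 407
704 - 407 = 297

CCXCVII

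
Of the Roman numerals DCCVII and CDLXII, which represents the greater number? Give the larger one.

DCCVII = 707
CDLXII = 462
707 is larger

DCCVII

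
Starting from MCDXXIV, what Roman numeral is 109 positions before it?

MCDXXIV = 1424
1424 - 109 = 1315

MCCCXV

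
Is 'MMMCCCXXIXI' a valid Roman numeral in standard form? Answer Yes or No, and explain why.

'MMMCCCXXIXI': I cannot come right after the subtractive pair IX: once I is subtracted in IX, the next symbol must be smaller than I

No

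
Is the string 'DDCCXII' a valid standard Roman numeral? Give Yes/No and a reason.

'DDCCXII': D should not appear more than once

No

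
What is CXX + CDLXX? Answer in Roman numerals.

CXX = 120
CDLXX = 470
120 + 470 = 590

DXC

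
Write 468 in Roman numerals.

Convert 468 to Roman numerals:
  468 contains 1×400 (CD)
  68 contains 1×50 (L)
  18 contains 1×10 (X)
  8 contains 1×5 (V)
  3 contains 3×1 (III)

CDLXVIII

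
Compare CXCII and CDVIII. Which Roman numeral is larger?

CXCII = 192
CDVIII = 408
408 is larger

CDVIII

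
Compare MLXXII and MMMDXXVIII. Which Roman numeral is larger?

MLXXII = 1072
MMMDXXVIII = 3528
3528 is larger

MMMDXXVIII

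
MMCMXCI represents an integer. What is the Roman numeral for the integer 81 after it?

MMCMXCI = 2991
2991 + 81 = 3072

MMMLXXII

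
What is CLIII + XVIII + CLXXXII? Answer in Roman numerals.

CLIII = 153, XVIII = 18, CLXXXII = 182
153 + 18 = 171
171 + 182 = 353

CCCLIII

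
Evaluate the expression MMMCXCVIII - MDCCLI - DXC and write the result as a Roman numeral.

MMMCXCVIII = 3198, MDCCLI = 1751, DXC = 590
3198 - 1751 = 1447
1447 - 590 = 857

DCCCLVII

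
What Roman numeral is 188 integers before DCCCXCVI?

DCCCXCVI = 896
896 - 188 = 708

DCCVIII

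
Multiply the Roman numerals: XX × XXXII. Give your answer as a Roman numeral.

XX = 20
XXXII = 32
20 × 32 = 640

DCXL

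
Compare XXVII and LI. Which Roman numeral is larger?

XXVII = 27
LI = 51
51 is larger

LI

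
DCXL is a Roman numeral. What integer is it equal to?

DCXL: D=500, C=100, XL=40
500 + 100 + 40 = 640

640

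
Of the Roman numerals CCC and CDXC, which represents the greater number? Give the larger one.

CCC = 300
CDXC = 490
490 is larger

CDXC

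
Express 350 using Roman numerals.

Convert 350 to Roman numerals:
  350 contains 3×100 (CCC)
  50 contains 1×50 (L)

CCCL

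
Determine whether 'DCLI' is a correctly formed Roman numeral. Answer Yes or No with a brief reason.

'DCLI': Check the rules: uses only the symbols I, V, X, L, C, D, M; no symbol is repeated more than three times in a row; V, L and D each appear at most once; no smaller symbol precedes a larger one (values never increase from left to right). Value: D (500) + C (100) + L (50) + I (1) = 651. So it is a valid standard Roman numeral.

Yes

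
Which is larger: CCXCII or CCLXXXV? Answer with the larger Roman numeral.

CCXCII = 292
CCLXXXV = 285
292 is larger

CCXCII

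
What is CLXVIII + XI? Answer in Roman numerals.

CLXVIII = 168
XI = 11
168 + 11 = 179

CLXXIX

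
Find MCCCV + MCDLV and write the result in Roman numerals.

MCCCV = 1305
MCDLV = 1455
1305 + 1455 = 2760

MMDCCLX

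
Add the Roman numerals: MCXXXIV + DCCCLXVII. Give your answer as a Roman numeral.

MCXXXIV = 1134
DCCCLXVII = 867
1134 + 867 = 2001

MMI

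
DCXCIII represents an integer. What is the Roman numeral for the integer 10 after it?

DCXCIII = 693
693 + 10 = 703

DCCIII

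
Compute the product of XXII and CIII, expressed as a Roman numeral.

XXII = 22
CIII = 103
22 × 103 = 2266

MMCCLXVI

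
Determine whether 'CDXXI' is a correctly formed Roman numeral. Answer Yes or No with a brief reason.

'CDXXI': Check the rules: uses only the symbols I, V, X, L, C, D, M; no symbol is repeated more than three times in a row; V, L and D each appear at most once; the only place a smaller symbol precedes a larger one is the allowed subtractive pair CD, the symbol right after such a pair (if any) is smaller than the pair's first symbol, and otherwise the values never increase from left to right. Value: CD (400) + X (10) + X (10) + I (1) = 421. So it is a valid standard Roman numeral.

Yes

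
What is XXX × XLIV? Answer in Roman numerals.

XXX = 30
XLIV = 44
30 × 44 = 1320

MCCCXX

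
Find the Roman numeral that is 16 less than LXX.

LXX = 70
70 - 16 = 54

LIV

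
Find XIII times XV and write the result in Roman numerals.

XIII = 13
XV = 15
13 × 15 = 195

CXCV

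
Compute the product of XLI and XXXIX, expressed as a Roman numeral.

XLI = 41
XXXIX = 39
41 × 39 = 1599

MDXCIX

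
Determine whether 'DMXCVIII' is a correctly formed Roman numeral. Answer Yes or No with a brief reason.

'DMXCVIII': Invalid subtractive combination: DM

No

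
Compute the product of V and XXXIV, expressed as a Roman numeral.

V = 5
XXXIV = 34
5 × 34 = 170

CLXX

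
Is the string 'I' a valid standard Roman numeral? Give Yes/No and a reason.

'I': Check the rules: uses only the symbols I, V, X, L, C, D, M; no symbol is repeated more than three times in a row; V, L and D each appear at most once; no smaller symbol precedes a larger one (values never increase from left to right). Value: I = 1. So it is a valid standard Roman numeral.

Yes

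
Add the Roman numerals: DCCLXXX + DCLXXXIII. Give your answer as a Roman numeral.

DCCLXXX = 780
DCLXXXIII = 683
780 + 683 = 1463

MCDLXIII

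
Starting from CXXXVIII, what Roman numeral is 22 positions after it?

CXXXVIII = 138
138 + 22 = 160

CLX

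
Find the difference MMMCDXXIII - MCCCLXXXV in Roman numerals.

MMMCDXXIII = 3423
MCCCLXXXV = 1385
3423 - 1385 = 2038

MMXXXVIII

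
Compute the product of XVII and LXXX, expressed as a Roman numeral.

XVII = 17
LXXX = 80
17 × 80 = 1360

MCCCLX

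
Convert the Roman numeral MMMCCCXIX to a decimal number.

MMMCCCXIX: M=1000, M=1000, M=1000, C=100, C=100, C=100, X=10, IX=9
1000 + 1000 + 1000 + 100 + 100 + 100 + 10 + 9 = 3319

3319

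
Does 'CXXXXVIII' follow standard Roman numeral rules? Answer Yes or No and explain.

'CXXXXVIII': More than 3 consecutive X's

No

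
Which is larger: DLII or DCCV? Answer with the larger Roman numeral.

DLII = 552
DCCV = 705
705 is larger

DCCV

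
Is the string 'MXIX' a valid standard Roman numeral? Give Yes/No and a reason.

'MXIX': Check the rules: uses only the symbols I, V, X, L, C, D, M; no symbol is repeated more than three times in a row; V, L and D each appear at most once; the only place a smaller symbol precedes a larger one is the allowed subtractive pair IX, the symbol right after such a pair (if any) is smaller than the pair's first symbol, and otherwise the values never increase from left to right. Value: M (1000) + X (10) + IX (9) = 1019. So it is a valid standard Roman numeral.

Yes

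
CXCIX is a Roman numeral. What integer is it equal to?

CXCIX: C=100, XC=90, IX=9
100 + 90 + 9 = 199

199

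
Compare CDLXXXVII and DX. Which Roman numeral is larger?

CDLXXXVII = 487
DX = 510
510 is larger

DX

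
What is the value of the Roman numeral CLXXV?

CLXXV: C=100, L=50, X=10, X=10, V=5
100 + 50 + 10 + 10 + 5 = 175

175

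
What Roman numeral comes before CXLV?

CXLV = 145, so the previous integer is 145 - 1 = 144

CXLIV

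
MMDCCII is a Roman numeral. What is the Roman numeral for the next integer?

MMDCCII = 2702, so the next integer is 2702 + 1 = 2703

MMDCCIII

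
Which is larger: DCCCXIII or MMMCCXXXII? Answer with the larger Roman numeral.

DCCCXIII = 813
MMMCCXXXII = 3232
3232 is larger

MMMCCXXXII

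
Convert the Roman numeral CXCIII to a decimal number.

CXCIII: C=100, XC=90, I=1, I=1, I=1
100 + 90 + 1 + 1 + 1 = 193

193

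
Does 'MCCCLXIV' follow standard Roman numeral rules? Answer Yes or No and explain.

'MCCCLXIV': Check the rules: uses only the symbols I, V, X, L, C, D, M; no symbol is repeated more than three times in a row; V, L and D each appear at most once; the only place a smaller symbol precedes a larger one is the allowed subtractive pair IV, the symbol right after such a pair (if any) is smaller than the pair's first symbol, and otherwise the values never increase from left to right. Value: M (1000) + C (100) + C (100) + C (100) + L (50) + X (10) + IV (4) = 1364. So it is a valid standard Roman numeral.

Yes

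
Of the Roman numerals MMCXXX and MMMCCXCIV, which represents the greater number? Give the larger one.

MMCXXX = 2130
MMMCCXCIV = 3294
3294 is larger

MMMCCXCIV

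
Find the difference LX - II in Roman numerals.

LX = 60
II = 2
60 - 2 = 58

LVIII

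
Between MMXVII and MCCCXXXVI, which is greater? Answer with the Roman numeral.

MMXVII = 2017
MCCCXXXVI = 1336
2017 is larger

MMXVII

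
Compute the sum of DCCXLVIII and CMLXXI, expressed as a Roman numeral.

DCCXLVIII = 748
CMLXXI = 971
748 + 971 = 1719

MDCCXIX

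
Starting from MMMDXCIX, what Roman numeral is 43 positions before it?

MMMDXCIX = 3599
3599 - 43 = 3556

MMMDLVI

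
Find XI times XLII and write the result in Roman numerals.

XI = 11
XLII = 42
11 × 42 = 462

CDLXII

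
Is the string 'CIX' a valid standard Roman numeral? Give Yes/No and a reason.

'CIX': Check the rules: uses only the symbols I, V, X, L, C, D, M; no symbol is repeated more than three times in a row; V, L and D each appear at most once; the only place a smaller symbol precedes a larger one is the allowed subtractive pair IX, the symbol right after such a pair (if any) is smaller than the pair's first symbol, and otherwise the values never increase from left to right. Value: C (100) + IX (9) = 109. So it is a valid standard Roman numeral.

Yes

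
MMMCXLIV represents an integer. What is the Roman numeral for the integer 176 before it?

MMMCXLIV = 3144
3144 - 176 = 2968

MMCMLXVIII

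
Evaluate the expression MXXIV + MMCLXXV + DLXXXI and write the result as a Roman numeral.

MXXIV = 1024, MMCLXXV = 2175, DLXXXI = 581
1024 + 2175 = 3199
3199 + 581 = 3780

MMMDCCLXXX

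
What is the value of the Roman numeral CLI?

CLI: C=100, L=50, I=1
100 + 50 + 1 = 151

151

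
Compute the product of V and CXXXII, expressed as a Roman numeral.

V = 5
CXXXII = 132
5 × 132 = 660

DCLX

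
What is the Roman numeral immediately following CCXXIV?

CCXXIV = 224, so the next integer is 224 + 1 = 225

CCXXV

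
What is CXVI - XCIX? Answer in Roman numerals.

CXVI = 116
XCIX = 99
116 - 99 = 17

XVII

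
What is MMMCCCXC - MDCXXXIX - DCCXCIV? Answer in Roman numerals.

MMMCCCXC = 3390, MDCXXXIX = 1639, DCCXCIV = 794
3390 - 1639 = 1751
1751 - 794 = 957

CMLVII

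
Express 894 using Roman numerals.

Convert 894 to Roman numerals:
  894 contains 1×500 (D)
  394 contains 3×100 (CCC)
  94 contains 1×90 (XC)
  4 contains 1×4 (IV)

DCCCXCIV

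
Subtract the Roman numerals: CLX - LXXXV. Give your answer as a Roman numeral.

CLX = 160
LXXXV = 85
160 - 85 = 75

LXXV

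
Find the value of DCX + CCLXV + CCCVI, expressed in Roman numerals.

DCX = 610, CCLXV = 265, CCCVI = 306
610 + 265 = 875
875 + 306 = 1181

MCLXXXI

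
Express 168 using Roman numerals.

Convert 168 to Roman numerals:
  168 contains 1×100 (C)
  68 contains 1×50 (L)
  18 contains 1×10 (X)
  8 contains 1×5 (V)
  3 contains 3×1 (III)

CLXVIII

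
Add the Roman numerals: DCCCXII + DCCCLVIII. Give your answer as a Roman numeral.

DCCCXII = 812
DCCCLVIII = 858
812 + 858 = 1670

MDCLXX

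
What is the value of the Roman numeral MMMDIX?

MMMDIX: M=1000, M=1000, M=1000, D=500, IX=9
1000 + 1000 + 1000 + 500 + 9 = 3509

3509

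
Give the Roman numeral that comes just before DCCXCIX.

DCCXCIX = 799, so the previous integer is 799 - 1 = 798

DCCXCVIII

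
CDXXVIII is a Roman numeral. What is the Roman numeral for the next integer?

CDXXVIII = 428, so the next integer is 428 + 1 = 429

CDXXIX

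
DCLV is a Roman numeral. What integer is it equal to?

DCLV: D=500, C=100, L=50, V=5
500 + 100 + 50 + 5 = 655

655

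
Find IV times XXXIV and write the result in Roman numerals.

IV = 4
XXXIV = 34
4 × 34 = 136

CXXXVI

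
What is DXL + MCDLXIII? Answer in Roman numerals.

DXL = 540
MCDLXIII = 1463
540 + 1463 = 2003

MMIII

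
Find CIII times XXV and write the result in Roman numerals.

CIII = 103
XXV = 25
103 × 25 = 2575

MMDLXXV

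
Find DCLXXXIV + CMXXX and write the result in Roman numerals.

DCLXXXIV = 684
CMXXX = 930
684 + 930 = 1614

MDCXIV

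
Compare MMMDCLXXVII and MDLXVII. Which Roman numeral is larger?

MMMDCLXXVII = 3677
MDLXVII = 1567
3677 is larger

MMMDCLXXVII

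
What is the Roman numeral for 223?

Convert 223 to Roman numerals:
  223 contains 2×100 (CC)
  23 contains 2×10 (XX)
  3 contains 3×1 (III)

CCXXIII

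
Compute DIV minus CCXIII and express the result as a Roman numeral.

DIV = 504
CCXIII = 213
504 - 213 = 291

CCXCI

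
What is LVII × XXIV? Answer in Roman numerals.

LVII = 57
XXIV = 24
57 × 24 = 1368

MCCCLXVIII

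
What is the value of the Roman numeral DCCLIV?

DCCLIV: D=500, C=100, C=100, L=50, IV=4
500 + 100 + 100 + 50 + 4 = 754

754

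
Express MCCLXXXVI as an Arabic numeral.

MCCLXXXVI: M=1000, C=100, C=100, L=50, X=10, X=10, X=10, V=5, I=1
1000 + 100 + 100 + 50 + 10 + 10 + 10 + 5 + 1 = 1286

1286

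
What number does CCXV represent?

CCXV: C=100, C=100, X=10, V=5
100 + 100 + 10 + 5 = 215

215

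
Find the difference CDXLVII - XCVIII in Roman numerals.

CDXLVII = 447
XCVIII = 98
447 - 98 = 349

CCCXLIX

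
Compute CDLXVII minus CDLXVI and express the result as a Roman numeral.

CDLXVII = 467
CDLXVI = 466
467 - 466 = 1

I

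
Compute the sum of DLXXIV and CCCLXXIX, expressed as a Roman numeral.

DLXXIV = 574
CCCLXXIX = 379
574 + 379 = 953

CMLIII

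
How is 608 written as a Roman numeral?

Convert 608 to Roman numerals:
  608 contains 1×500 (D)
  108 contains 1×100 (C)
  8 contains 1×5 (V)
  3 contains 3×1 (III)

DCVIII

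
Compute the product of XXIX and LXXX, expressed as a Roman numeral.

XXIX = 29
LXXX = 80
29 × 80 = 2320

MMCCCXX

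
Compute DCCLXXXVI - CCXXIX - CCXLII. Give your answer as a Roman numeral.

DCCLXXXVI = 786, CCXXIX = 229, CCXLII = 242
786 - 229 = 557
557 - 242 = 315

CCCXV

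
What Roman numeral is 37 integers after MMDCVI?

MMDCVI = 2606
2606 + 37 = 2643

MMDCXLIII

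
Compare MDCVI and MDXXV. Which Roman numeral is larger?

MDCVI = 1606
MDXXV = 1525
1606 is larger

MDCVI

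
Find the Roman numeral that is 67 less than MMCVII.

MMCVII = 2107
2107 - 67 = 2040

MMXL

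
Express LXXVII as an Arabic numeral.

LXXVII: L=50, X=10, X=10, V=5, I=1, I=1
50 + 10 + 10 + 5 + 1 + 1 = 77

77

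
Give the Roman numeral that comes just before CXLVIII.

CXLVIII = 148, so the previous integer is 148 - 1 = 147

CXLVII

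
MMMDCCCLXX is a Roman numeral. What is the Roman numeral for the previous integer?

MMMDCCCLXX = 3870, so the previous integer is 3870 - 1 = 3869

MMMDCCCLXIX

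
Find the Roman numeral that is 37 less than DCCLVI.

DCCLVI = 756
756 - 37 = 719

DCCXIX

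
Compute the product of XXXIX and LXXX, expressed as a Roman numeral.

XXXIX = 39
LXXX = 80
39 × 80 = 3120

MMMCXX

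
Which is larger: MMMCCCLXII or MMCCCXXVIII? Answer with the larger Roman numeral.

MMMCCCLXII = 3362
MMCCCXXVIII = 2328
3362 is larger

MMMCCCLXII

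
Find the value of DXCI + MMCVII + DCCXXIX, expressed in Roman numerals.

DXCI = 591, MMCVII = 2107, DCCXXIX = 729
591 + 2107 = 2698
2698 + 729 = 3427

MMMCDXXVII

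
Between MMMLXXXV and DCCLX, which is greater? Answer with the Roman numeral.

MMMLXXXV = 3085
DCCLX = 760
3085 is larger

MMMLXXXV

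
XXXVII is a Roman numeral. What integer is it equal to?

XXXVII: X=10, X=10, X=10, V=5, I=1, I=1
10 + 10 + 10 + 5 + 1 + 1 = 37

37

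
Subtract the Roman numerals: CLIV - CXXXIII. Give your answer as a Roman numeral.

CLIV = 154
CXXXIII = 133
154 - 133 = 21

XXI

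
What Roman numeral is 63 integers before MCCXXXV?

MCCXXXV = 1235
1235 - 63 = 1172

MCLXXII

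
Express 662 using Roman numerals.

Convert 662 to Roman numerals:
  662 contains 1×500 (D)
  162 contains 1×100 (C)
  62 contains 1×50 (L)
  12 contains 1×10 (X)
  2 contains 2×1 (II)

DCLXII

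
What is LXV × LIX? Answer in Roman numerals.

LXV = 65
LIX = 59
65 × 59 = 3835

MMMDCCCXXXV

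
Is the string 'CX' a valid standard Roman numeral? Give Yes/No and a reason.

'CX': Check the rules: uses only the symbols I, V, X, L, C, D, M; no symbol is repeated more than three times in a row; V, L and D each appear at most once; no smaller symbol precedes a larger one (values never increase from left to right). Value: C (100) + X (10) = 110. So it is a valid standard Roman numeral.

Yes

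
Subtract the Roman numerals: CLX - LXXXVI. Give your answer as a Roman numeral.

CLX = 160
LXXXVI = 86
160 - 86 = 74

LXXIV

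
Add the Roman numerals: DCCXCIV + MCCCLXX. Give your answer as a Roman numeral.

DCCXCIV = 794
MCCCLXX = 1370
794 + 1370 = 2164

MMCLXIV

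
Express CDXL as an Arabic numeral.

CDXL: CD=400, XL=40
400 + 40 = 440

440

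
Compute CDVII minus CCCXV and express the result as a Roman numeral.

CDVII = 407
CCCXV = 315
407 - 315 = 92

XCII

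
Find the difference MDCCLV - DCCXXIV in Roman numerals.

MDCCLV = 1755
DCCXXIV = 724
1755 - 724 = 1031

MXXXI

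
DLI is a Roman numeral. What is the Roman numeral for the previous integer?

DLI = 551, so the previous integer is 551 - 1 = 550

DL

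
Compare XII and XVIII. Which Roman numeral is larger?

XII = 12
XVIII = 18
18 is larger

XVIII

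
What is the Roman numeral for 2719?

Convert 2719 to Roman numerals:
  2719 contains 2×1000 (MM)
  719 contains 1×500 (D)
  219 contains 2×100 (CC)
  19 contains 1×10 (X)
  9 contains 1×9 (IX)

MMDCCXIX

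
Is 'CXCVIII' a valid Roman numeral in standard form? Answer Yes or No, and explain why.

'CXCVIII': Check the rules: uses only the symbols I, V, X, L, C, D, M; no symbol is repeated more than three times in a row; V, L and D each appear at most once; the only place a smaller symbol precedes a larger one is the allowed subtractive pair XC, the symbol right after such a pair (if any) is smaller than the pair's first symbol, and otherwise the values never increase from left to right. Value: C (100) + XC (90) + V (5) + I (1) + I (1) + I (1) = 198. So it is a valid standard Roman numeral.

Yes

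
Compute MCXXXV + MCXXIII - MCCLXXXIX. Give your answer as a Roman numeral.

MCXXXV = 1135, MCXXIII = 1123, MCCLXXXIX = 1289
1135 + 1123 = 2258
2258 - 1289 = 969

CMLXIX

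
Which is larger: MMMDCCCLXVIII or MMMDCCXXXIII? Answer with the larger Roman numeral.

MMMDCCCLXVIII = 3868
MMMDCCXXXIII = 3733
3868 is larger

MMMDCCCLXVIII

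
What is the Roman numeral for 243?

Convert 243 to Roman numerals:
  243 contains 2×100 (CC)
  43 contains 1×40 (XL)
  3 contains 3×1 (III)

CCXLIII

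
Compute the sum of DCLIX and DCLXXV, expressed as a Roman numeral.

DCLIX = 659
DCLXXV = 675
659 + 675 = 1334

MCCCXXXIV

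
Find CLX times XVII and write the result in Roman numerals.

CLX = 160
XVII = 17
160 × 17 = 2720

MMDCCXX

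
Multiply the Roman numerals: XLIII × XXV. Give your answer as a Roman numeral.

XLIII = 43
XXV = 25
43 × 25 = 1075

MLXXV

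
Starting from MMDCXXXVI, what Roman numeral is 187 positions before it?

MMDCXXXVI = 2636
2636 - 187 = 2449

MMCDXLIX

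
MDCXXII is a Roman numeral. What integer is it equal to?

MDCXXII: M=1000, D=500, C=100, X=10, X=10, I=1, I=1
1000 + 500 + 100 + 10 + 10 + 1 + 1 = 1622

1622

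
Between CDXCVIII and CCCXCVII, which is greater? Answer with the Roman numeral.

CDXCVIII = 498
CCCXCVII = 397
498 is larger

CDXCVIII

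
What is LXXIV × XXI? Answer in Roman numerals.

LXXIV = 74
XXI = 21
74 × 21 = 1554

MDLIV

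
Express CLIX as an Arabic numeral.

CLIX: C=100, L=50, IX=9
100 + 50 + 9 = 159

159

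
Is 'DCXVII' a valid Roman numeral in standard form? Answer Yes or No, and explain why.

'DCXVII': Check the rules: uses only the symbols I, V, X, L, C, D, M; no symbol is repeated more than three times in a row; V, L and D each appear at most once; no smaller symbol precedes a larger one (values never increase from left to right). Value: D (500) + C (100) + X (10) + V (5) + I (1) + I (1) = 617. So it is a valid standard Roman numeral.

Yes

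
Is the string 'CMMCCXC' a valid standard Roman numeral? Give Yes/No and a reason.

'CMMCCXC': C (position 1) comes before the larger symbol M (position 3) without being directly in front of it as a subtractive pair; apart from IV, IX, XL, XC, CD and CM, symbols must go from largest to smallest

No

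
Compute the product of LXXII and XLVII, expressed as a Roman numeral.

LXXII = 72
XLVII = 47
72 × 47 = 3384

MMMCCCLXXXIV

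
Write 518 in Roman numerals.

Convert 518 to Roman numerals:
  518 contains 1×500 (D)
  18 contains 1×10 (X)
  8 contains 1×5 (V)
  3 contains 3×1 (III)

DXVIII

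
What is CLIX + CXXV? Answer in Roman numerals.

CLIX = 159
CXXV = 125
159 + 125 = 284

CCLXXXIV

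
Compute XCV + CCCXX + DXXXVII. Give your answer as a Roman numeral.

XCV = 95, CCCXX = 320, DXXXVII = 537
95 + 320 = 415
415 + 537 = 952

CMLII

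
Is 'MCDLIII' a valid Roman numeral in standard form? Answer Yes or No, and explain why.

'MCDLIII': Check the rules: uses only the symbols I, V, X, L, C, D, M; no symbol is repeated more than three times in a row; V, L and D each appear at most once; the only place a smaller symbol precedes a larger one is the allowed subtractive pair CD, the symbol right after such a pair (if any) is smaller than the pair's first symbol, and otherwise the values never increase from left to right. Value: M (1000) + CD (400) + L (50) + I (1) + I (1) + I (1) = 1453. So it is a valid standard Roman numeral.

Yes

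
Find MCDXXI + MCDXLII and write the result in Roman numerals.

MCDXXI = 1421
MCDXLII = 1442
1421 + 1442 = 2863

MMDCCCLXIII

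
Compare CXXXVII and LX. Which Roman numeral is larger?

CXXXVII = 137
LX = 60
137 is larger

CXXXVII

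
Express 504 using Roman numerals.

Convert 504 to Roman numerals:
  504 contains 1×500 (D)
  4 contains 1×4 (IV)

DIV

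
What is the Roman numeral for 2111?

Convert 2111 to Roman numerals:
  2111 contains 2×1000 (MM)
  111 contains 1×100 (C)
  11 contains 1×10 (X)
  1 contains 1×1 (I)

MMCXI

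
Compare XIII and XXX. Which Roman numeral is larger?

XIII = 13
XXX = 30
30 is larger

XXX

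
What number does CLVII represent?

CLVII: C=100, L=50, V=5, I=1, I=1
100 + 50 + 5 + 1 + 1 = 157

157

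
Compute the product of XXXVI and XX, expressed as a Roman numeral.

XXXVI = 36
XX = 20
36 × 20 = 720

DCCXX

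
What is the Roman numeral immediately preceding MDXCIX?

MDXCIX = 1599, so the previous integer is 1599 - 1 = 1598

MDXCVIII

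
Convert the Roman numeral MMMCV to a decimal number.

MMMCV: M=1000, M=1000, M=1000, C=100, V=5
1000 + 1000 + 1000 + 100 + 5 = 3105

3105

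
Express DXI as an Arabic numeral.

DXI: D=500, X=10, I=1
500 + 10 + 1 = 511

511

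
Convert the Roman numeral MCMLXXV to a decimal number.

MCMLXXV: M=1000, CM=900, L=50, X=10, X=10, V=5
1000 + 900 + 50 + 10 + 10 + 5 = 1975

1975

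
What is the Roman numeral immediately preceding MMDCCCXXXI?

MMDCCCXXXI = 2831; previous is 2830

MMDCCCXXX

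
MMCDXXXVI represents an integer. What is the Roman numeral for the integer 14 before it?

MMCDXXXVI = 2436
2436 - 14 = 2422

MMCDXXII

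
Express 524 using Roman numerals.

Convert 524 to Roman numerals:
  524 contains 1×500 (D)
  24 contains 2×10 (XX)
  4 contains 1×4 (IV)

DXXIV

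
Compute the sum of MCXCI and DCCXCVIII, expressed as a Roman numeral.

MCXCI = 1191
DCCXCVIII = 798
1191 + 798 = 1989

MCMLXXXIX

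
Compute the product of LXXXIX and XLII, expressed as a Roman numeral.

LXXXIX = 89
XLII = 42
89 × 42 = 3738

MMMDCCXXXVIII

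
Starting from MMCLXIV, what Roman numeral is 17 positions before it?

MMCLXIV = 2164
2164 - 17 = 2147

MMCXLVII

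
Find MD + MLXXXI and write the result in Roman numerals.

MD = 1500
MLXXXI = 1081
1500 + 1081 = 2581

MMDLXXXI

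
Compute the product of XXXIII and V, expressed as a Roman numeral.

XXXIII = 33
V = 5
33 × 5 = 165

CLXV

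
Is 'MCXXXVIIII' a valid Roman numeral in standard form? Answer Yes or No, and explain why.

'MCXXXVIIII': More than 3 consecutive I's

No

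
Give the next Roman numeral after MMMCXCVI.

MMMCXCVI = 3196; next is 3197

MMMCXCVII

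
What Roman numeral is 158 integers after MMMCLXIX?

MMMCLXIX = 3169
3169 + 158 = 3327

MMMCCCXXVII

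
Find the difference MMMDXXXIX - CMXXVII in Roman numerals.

MMMDXXXIX = 3539
CMXXVII = 927
3539 - 927 = 2612

MMDCXII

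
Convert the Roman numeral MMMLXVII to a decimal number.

MMMLXVII: M=1000, M=1000, M=1000, L=50, X=10, V=5, I=1, I=1
1000 + 1000 + 1000 + 50 + 10 + 5 + 1 + 1 = 3067

3067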